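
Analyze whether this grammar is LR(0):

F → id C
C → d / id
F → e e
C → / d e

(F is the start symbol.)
Yes, the grammar is LR(0)

Augment with F' → F and build the canonical LR(0) collection (I0 = CLOSURE({[F' → . F]}), then GOTO on every symbol after a dot until no new states appear). It has 12 states:
  I0: { [F → . e e], [F → . id C], [F' → . F] }  — shift
  I1: { [F' → F .] }  — accept
  I2: { [F → e . e] }  — shift
  I3: { [C → . / d e], [C → . d / id], [F → id . C] }  — shift
  I4: { [C → / . d e] }  — shift
  I5: { [F → id C .] }  — reduce
  I6: { [C → d . / id] }  — shift
  I7: { [C → d / . id] }  — shift
  I8: { [C → d / id .] }  — reduce
  I9: { [C → / d . e] }  — shift
  I10: { [C → / d e .] }  — reduce
  I11: { [F → e e .] }  — reduce

Every state is either a pure shift/goto state or contains exactly one complete item and nothing to shift — no conflicts. The grammar is LR(0).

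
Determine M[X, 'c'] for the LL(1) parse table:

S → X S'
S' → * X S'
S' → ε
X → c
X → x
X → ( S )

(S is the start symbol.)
To find M[X, 'c'], we find productions for X where 'c' is in the predict set (PREDICT(N → α) = (FIRST(α) \ {ε}) ∪ (FOLLOW(N) if α ⇒* ε)).

X → c: PREDICT = { 'c' }
  'c' is in predict set, so this production goes in M[X, 'c']
X → x: PREDICT = { 'x' }
X → ( S ): PREDICT = { '(' }

M[X, 'c'] = X → c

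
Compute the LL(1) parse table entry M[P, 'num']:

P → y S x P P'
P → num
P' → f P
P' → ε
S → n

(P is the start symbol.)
To find M[P, 'num'], we find productions for P where 'num' is in the predict set (PREDICT(N → α) = (FIRST(α) \ {ε}) ∪ (FOLLOW(N) if α ⇒* ε)).

P → y S x P P': PREDICT = { 'y' }
P → num: PREDICT = { 'num' }
  'num' is in predict set, so this production goes in M[P, 'num']

M[P, 'num'] = P → num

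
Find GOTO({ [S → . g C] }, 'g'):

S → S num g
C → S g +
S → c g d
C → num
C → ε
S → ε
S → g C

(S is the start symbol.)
GOTO(I, 'g') = CLOSURE({ [A → αX.β] : [A → α.Xβ] ∈ I, X = 'g' })

Items with dot before 'g', with the dot advanced:
  [S → . g C] → [S → g . C]
Closure of the advanced items:
  [S → g . C] has the dot before C: add [C → . S g +], [C → . num], [C → .]
  [C → . S g +] has the dot before S: add [S → . S num g], [S → . c g d], [S → .], [S → . g C]

GOTO = { [C → . S g +], [C → . num], [C → .], [S → . S num g], [S → . c g d], [S → . g C], [S → .], [S → g . C] }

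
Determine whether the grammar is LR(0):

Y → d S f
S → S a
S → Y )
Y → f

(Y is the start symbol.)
Yes, the grammar is LR(0)

Augment with Y' → Y and build the canonical LR(0) collection (I0 = CLOSURE({[Y' → . Y]}), then GOTO on every symbol after a dot until no new states appear). It has 9 states:
  I0: { [Y → . d S f], [Y → . f], [Y' → . Y] }  — shift
  I1: { [Y' → Y .] }  — accept
  I2: { [S → . S a], [S → . Y )], [Y → . d S f], [Y → . f], [Y → d . S f] }  — shift
  I3: { [Y → f .] }  — reduce
  I4: { [S → S . a], [Y → d S . f] }  — shift
  I5: { [S → Y . )] }  — shift
  I6: { [S → Y ) .] }  — reduce
  I7: { [S → S a .] }  — reduce
  I8: { [Y → d S f .] }  — reduce

Every state is either a pure shift/goto state or contains exactly one complete item and nothing to shift — no conflicts. The grammar is LR(0).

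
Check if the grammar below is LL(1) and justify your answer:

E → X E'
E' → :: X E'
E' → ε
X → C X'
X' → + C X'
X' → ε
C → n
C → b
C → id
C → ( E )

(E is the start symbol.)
A grammar is LL(1) if for each non-terminal N with multiple productions, the predict sets of those productions are pairwise disjoint, where PREDICT(N → α) = (FIRST(α) \ {ε}) ∪ (FOLLOW(N) if α ⇒* ε).

Relevant sets:
  FOLLOW(E') = { $, ')' }
  FOLLOW(X') = { $, ')', '::' }

For E':
  PREDICT(E' → :: X E') = { '::' }
  PREDICT(E' → ε) = { $, ')' }
For X':
  PREDICT(X' → '+' C X') = { '+' }
  PREDICT(X' → ε) = { $, ')', '::' }
For C:
  PREDICT(C → n) = { 'n' }
  PREDICT(C → b) = { 'b' }
  PREDICT(C → id) = { 'id' }
  PREDICT(C → '(' E ')') = { '(' }
E, X have a single production, so nothing to check there.

All predict sets are disjoint. The grammar IS LL(1).

Answer: Yes, the grammar is LL(1).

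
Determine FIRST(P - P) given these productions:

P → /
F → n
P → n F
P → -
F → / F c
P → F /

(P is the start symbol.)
{ '-', '/', 'n' }

FIRST sets of the non-terminals involved (from the grammar, by fixed-point iteration):
  FIRST(P) = { '-', '/', 'n' }

To compute FIRST(P - P), process the symbols left to right:
Symbol P is a non-terminal. Add FIRST(P) \ {ε} = { '-', '/', 'n' }
P is not nullable (ε ∉ FIRST(P)), so stop here.
FIRST(P - P) = { '-', '/', 'n' }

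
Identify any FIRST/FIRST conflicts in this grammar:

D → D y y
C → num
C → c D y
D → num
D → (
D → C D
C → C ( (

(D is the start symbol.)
Yes. D → D y y / D → num on { 'num' }; D → D y y / D → '(' on { '(' }; D → D y y / D → C D on { 'c', 'num' }; D → num / D → C D on { 'num' }; C → num / C → C '(' '(' on { 'num' }; C → c D y / C → C '(' '(' on { 'c' }

FIRST sets of the non-terminals at (or reachable through a nullable prefix from) the front of some alternative:
  FIRST(D) = { '(', 'c', 'num' }
  FIRST(C) = { 'c', 'num' }

Productions for D:
  D → D y y: FIRST = { '(', 'c', 'num' }
  D → num: FIRST = { 'num' }
  D → (: FIRST = { '(' }
  D → C D: FIRST = { 'c', 'num' }
Productions for C:
  C → num: FIRST = { 'num' }
  C → c D y: FIRST = { 'c' }
  C → C ( (: FIRST = { 'c', 'num' }

Conflict for D: D → D y y and D → num
  Overlap: { 'num' }
Conflict for D: D → D y y and D → (
  Overlap: { '(' }
Conflict for D: D → D y y and D → C D
  Overlap: { 'c', 'num' }
Conflict for D: D → num and D → C D
  Overlap: { 'num' }
Conflict for C: C → num and C → C ( (
  Overlap: { 'num' }
Conflict for C: C → c D y and C → C ( (
  Overlap: { 'c' }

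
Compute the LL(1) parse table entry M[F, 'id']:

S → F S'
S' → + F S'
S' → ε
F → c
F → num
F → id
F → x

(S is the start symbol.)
To find M[F, 'id'], we find productions for F where 'id' is in the predict set (PREDICT(N → α) = (FIRST(α) \ {ε}) ∪ (FOLLOW(N) if α ⇒* ε)).

F → c: PREDICT = { 'c' }
F → num: PREDICT = { 'num' }
F → id: PREDICT = { 'id' }
  'id' is in predict set, so this production goes in M[F, 'id']
F → x: PREDICT = { 'x' }

M[F, 'id'] = F → id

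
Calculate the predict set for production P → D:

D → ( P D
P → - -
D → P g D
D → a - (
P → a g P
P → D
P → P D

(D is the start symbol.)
{ '(', '-', 'a' }

PREDICT(P → D) = (FIRST(RHS) \ {ε}) ∪ (FOLLOW(P) if ε ∈ FIRST(RHS), i.e. RHS ⇒* ε)
FIRST(D) = { '(', '-', 'a' }
FIRST(D) = { '(', '-', 'a' }
ε ∉ FIRST(D), so FOLLOW(P) is not added.
PREDICT(P → D) = { '(', '-', 'a' }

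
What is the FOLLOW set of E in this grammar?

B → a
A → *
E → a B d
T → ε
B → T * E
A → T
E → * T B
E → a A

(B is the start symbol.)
{ $, 'd' }

In B → T * E: E is at the end, add FOLLOW(B)

The FOLLOW sets referred to above (computed the same way, to a fixed point):
  FOLLOW(B) = { $, 'd' }

Taking the union: FOLLOW(E) = { $, 'd' }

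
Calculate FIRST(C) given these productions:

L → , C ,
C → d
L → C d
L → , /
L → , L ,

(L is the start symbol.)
{ 'd' }

From C → d:
  - d is a terminal: add 'd' and stop

Collecting: FIRST(C) = { 'd' }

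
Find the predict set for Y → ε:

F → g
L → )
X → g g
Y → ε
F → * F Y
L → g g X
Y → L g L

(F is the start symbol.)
{ $, ')', 'g' }

PREDICT(Y → ε) = (FIRST(RHS) \ {ε}) ∪ (FOLLOW(Y) if ε ∈ FIRST(RHS), i.e. RHS ⇒* ε)
The right-hand side is ε (FIRST(ε) = { ε }), so the predict set is FOLLOW(Y) = { $, ')', 'g' }
PREDICT(Y → ε) = { $, ')', 'g' }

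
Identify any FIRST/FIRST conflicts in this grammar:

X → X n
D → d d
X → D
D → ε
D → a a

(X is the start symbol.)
Yes. X → X n / X → D on { 'a', 'd' }

FIRST sets of the non-terminals at (or reachable through a nullable prefix from) the front of some alternative:
  FIRST(X) = { 'a', 'd', 'n', ε }
  FIRST(D) = { 'a', 'd', ε }

Productions for X:
  X → X n: FIRST = { 'a', 'd', 'n' }
  X → D: FIRST = { 'a', 'd', ε }
Productions for D:
  D → d d: FIRST = { 'd' }
  D → ε: FIRST = { ε }
  D → a a: FIRST = { 'a' }

Conflict for X: X → X n and X → D
  Overlap: { 'a', 'd' }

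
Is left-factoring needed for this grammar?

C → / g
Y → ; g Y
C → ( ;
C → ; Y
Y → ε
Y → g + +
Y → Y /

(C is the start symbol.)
No, left-factoring is not needed

Left-factoring is needed when two productions for the same non-terminal
share a common prefix on the right-hand side.

Productions for C:
  C → / g
  C → ( ;
  C → ; Y
Productions for Y:
  Y → ; g Y
  Y → ε
  Y → g + +
  Y → Y /

No common prefixes found.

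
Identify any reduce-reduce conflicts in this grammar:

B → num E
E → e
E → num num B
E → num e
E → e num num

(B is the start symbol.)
No reduce-reduce conflicts

A reduce-reduce conflict occurs when an LR(0) state has two complete items [A → α .] and [B → β .] — both call for a reduction, and with no lookahead the parser cannot choose between them.

Augment with B' → B and build the canonical LR(0) collection (I0 = CLOSURE({[B' → . B]}), then GOTO on every symbol after a dot until no new states appear). It has 11 states:
  I0: { [B → . num E], [B' → . B] }  — shift
  I1: { [B' → B .] }  — accept
  I2: { [B → num . E], [E → . e num num], [E → . e], [E → . num e], [E → . num num B] }  — shift
  I3: { [B → num E .] }  — reduce
  I4: { [E → e . num num], [E → e .] }  — shift, reduce
  I5: { [E → num . e], [E → num . num B] }  — shift
  I6: { [E → num e .] }  — reduce
  I7: { [B → . num E], [E → num num . B] }  — shift
  I8: { [E → num num B .] }  — reduce
  I9: { [E → e num . num] }  — shift
  I10: { [E → e num num .] }  — reduce

No state contains more than one complete item.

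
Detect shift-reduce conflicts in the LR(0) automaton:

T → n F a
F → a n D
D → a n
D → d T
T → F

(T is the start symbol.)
No shift-reduce conflicts

A shift-reduce conflict occurs when an LR(0) state has both:
  - a complete (reduce) item [A → α .] (dot at the end), and
  - a shift item [B → β . c γ] (dot before a terminal).

Augment with T' → T and build the canonical LR(0) collection (I0 = CLOSURE({[T' → . T]}), then GOTO on every symbol after a dot until no new states appear). It has 13 states:
  I0: { [F → . a n D], [T → . F], [T → . n F a], [T' → . T] }  — shift
  I1: { [T → F .] }  — reduce
  I2: { [T' → T .] }  — accept
  I3: { [F → a . n D] }  — shift
  I4: { [F → . a n D], [T → n . F a] }  — shift
  I5: { [T → n F . a] }  — shift
  I6: { [T → n F a .] }  — reduce
  I7: { [D → . a n], [D → . d T], [F → a n . D] }  — shift
  I8: { [F → a n D .] }  — reduce
  I9: { [D → a . n] }  — shift
  I10: { [D → d . T], [F → . a n D], [T → . F], [T → . n F a] }  — shift
  I11: { [D → d T .] }  — reduce
  I12: { [D → a n .] }  — reduce

No state contains both a complete item and a shift item.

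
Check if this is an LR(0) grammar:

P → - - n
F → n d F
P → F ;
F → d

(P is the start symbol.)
Yes, the grammar is LR(0)

Augment with P' → P and build the canonical LR(0) collection (I0 = CLOSURE({[P' → . P]}), then GOTO on every symbol after a dot until no new states appear). It has 11 states:
  I0: { [F → . d], [F → . n d F], [P → . - - n], [P → . F ;], [P' → . P] }  — shift
  I1: { [P → - . - n] }  — shift
  I2: { [P → F . ;] }  — shift
  I3: { [P' → P .] }  — accept
  I4: { [F → d .] }  — reduce
  I5: { [F → n . d F] }  — shift
  I6: { [F → . d], [F → . n d F], [F → n d . F] }  — shift
  I7: { [F → n d F .] }  — reduce
  I8: { [P → F ; .] }  — reduce
  I9: { [P → - - . n] }  — shift
  I10: { [P → - - n .] }  — reduce

Every state is either a pure shift/goto state or contains exactly one complete item and nothing to shift — no conflicts. The grammar is LR(0).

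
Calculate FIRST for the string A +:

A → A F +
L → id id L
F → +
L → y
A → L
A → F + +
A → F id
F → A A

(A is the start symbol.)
FIRST sets of the non-terminals involved (from the grammar, by fixed-point iteration):
  FIRST(A) = { '+', 'id', 'y' }

To compute FIRST(A +), process the symbols left to right:
Symbol A is a non-terminal. Add FIRST(A) \ {ε} = { '+', 'id', 'y' }
A is not nullable (ε ∉ FIRST(A)), so stop here.
FIRST(A +) = { '+', 'id', 'y' }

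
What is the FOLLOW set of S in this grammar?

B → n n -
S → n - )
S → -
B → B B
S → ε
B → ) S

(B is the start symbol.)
{ $, ')', 'n' }

To compute FOLLOW(S), find every occurrence of S on a right-hand side N → α S β: add FIRST(β) \ {ε}, and if β is empty or nullable also add FOLLOW(N). Iterate to a fixed point.

In B → ) S: S is at the end, add FOLLOW(B)

The FOLLOW sets referred to above (computed the same way, to a fixed point):
  FOLLOW(B) = { $, ')', 'n' }

Taking the union: FOLLOW(S) = { $, ')', 'n' }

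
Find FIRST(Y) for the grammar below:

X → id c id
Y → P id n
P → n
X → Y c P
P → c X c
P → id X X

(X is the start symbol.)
FIRST sets of the other non-terminals involved (by the same procedure, iterated to a fixed point):
  FIRST(P) = { 'c', 'id', 'n' }

From Y → P id n:
  - P is a non-terminal: add FIRST(P) \ {ε} = { 'c', 'id', 'n' }
    P is not nullable, so stop

Collecting: FIRST(Y) = { 'c', 'id', 'n' }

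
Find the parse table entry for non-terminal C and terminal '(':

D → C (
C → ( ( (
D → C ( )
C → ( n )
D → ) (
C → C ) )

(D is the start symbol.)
To find M[C, '('], we find productions for C where '(' is in the predict set (PREDICT(N → α) = (FIRST(α) \ {ε}) ∪ (FOLLOW(N) if α ⇒* ε)).

Relevant sets:
  FIRST(C) = { '(' }

C → ( ( (: PREDICT = { '(' }
  '(' is in predict set, so this production goes in M[C, '(']
C → ( n ): PREDICT = { '(' }
  '(' is in predict set, so this production goes in M[C, '(']
C → C ) ): PREDICT = { '(' }
  '(' is in predict set, so this production goes in M[C, '(']

M[C, '('] = C → ( ( (, C → ( n ), C → C ) )  (a multiply-defined cell — the grammar is not LL(1))

Answer: C → ( ( (, C → ( n ), C → C ) )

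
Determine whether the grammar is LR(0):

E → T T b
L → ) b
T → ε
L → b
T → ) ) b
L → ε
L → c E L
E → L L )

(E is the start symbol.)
No. Shift-reduce conflict between [L → .] and [L → . ) b]

Augment with E' → E and build the canonical LR(0) collection (I0 = CLOSURE({[E' → . E]}), then GOTO on every symbol after a dot until no new states appear). It has 18 states:
  I0: { [E → . L L )], [E → . T T b], [E' → . E], [L → . ) b], [L → . b], [L → . c E L], [L → .], [T → . ) ) b], [T → .] }  — shift, 2 reduces
  I1: { [L → ) . b], [T → ) . ) b] }  — shift
  I2: { [E' → E .] }  — accept
  I3: { [E → L . L )], [L → . ) b], [L → . b], [L → . c E L], [L → .] }  — shift, reduce
  I4: { [E → T . T b], [T → . ) ) b], [T → .] }  — shift, reduce
  I5: { [L → b .] }  — reduce
  I6: { [E → . L L )], [E → . T T b], [L → . ) b], [L → . b], [L → . c E L], [L → .], [L → c . E L], [T → . ) ) b], [T → .] }  — shift, 2 reduces
  I7: { [L → . ) b], [L → . b], [L → . c E L], [L → .], [L → c E . L] }  — shift, reduce
  I8: { [L → ) . b] }  — shift
  I9: { [L → c E L .] }  — reduce
  I10: { [L → ) b .] }  — reduce
  I11: { [T → ) . ) b] }  — shift
  I12: { [E → T T . b] }  — shift
  I13: { [E → T T b .] }  — reduce
  I14: { [T → ) ) . b] }  — shift
  I15: { [T → ) ) b .] }  — reduce
  I16: { [E → L L . )] }  — shift
  I17: { [E → L L ) .] }  — reduce

Conflict in state I0:
  Shift-reduce conflict between [L → .] and [L → . ) b]
So the grammar is NOT LR(0).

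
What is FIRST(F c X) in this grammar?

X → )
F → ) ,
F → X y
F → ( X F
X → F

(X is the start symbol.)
{ '(', ')' }

FIRST sets of the non-terminals involved (from the grammar, by fixed-point iteration):
  FIRST(F) = { '(', ')' }

To compute FIRST(F c X), process the symbols left to right:
Symbol F is a non-terminal. Add FIRST(F) \ {ε} = { '(', ')' }
F is not nullable (ε ∉ FIRST(F)), so stop here.
FIRST(F c X) = { '(', ')' }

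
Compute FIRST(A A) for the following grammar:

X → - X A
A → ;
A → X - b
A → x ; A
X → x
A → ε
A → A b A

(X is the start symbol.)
{ '-', ';', 'b', 'x', ε }

FIRST sets of the non-terminals involved (from the grammar, by fixed-point iteration):
  FIRST(A) = { '-', ';', 'b', 'x', ε }

To compute FIRST(A A), process the symbols left to right:
Symbol A is a non-terminal. Add FIRST(A) \ {ε} = { '-', ';', 'b', 'x' }
A is nullable (ε ∈ FIRST(A)), continue to the next symbol.
Symbol A is a non-terminal. Add FIRST(A) \ {ε} = { '-', ';', 'b', 'x' }
A is nullable (ε ∈ FIRST(A)), continue to the next symbol.
All symbols are nullable, so ε is in the result.
FIRST(A A) = { '-', ';', 'b', 'x', ε }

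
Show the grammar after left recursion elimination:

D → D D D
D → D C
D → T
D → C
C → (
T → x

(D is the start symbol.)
D is directly left-recursive. The standard transformation for
  A → A α₁ | ... | A α_m | β₁ | ... | β_n
is
  A  → β₁ A' | ... | β_n A'
  A' → α₁ A' | ... | α_m A' | ε

D → T becomes D → T D'
D → C becomes D → C D'
D → D D D becomes D' → D D D'
D → D C becomes D' → C D'
Add D' → ε

Productions for other non-terminals are unchanged:
  C → (
  T → x

Resulting grammar:
D → T D'
D → C D'
D' → D D D'
D' → C D'
D' → ε
C → (
T → x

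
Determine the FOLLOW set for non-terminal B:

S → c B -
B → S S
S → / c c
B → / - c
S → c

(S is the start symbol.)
To compute FOLLOW(B), find every occurrence of B on a right-hand side N → α B β: add FIRST(β) \ {ε}, and if β is empty or nullable also add FOLLOW(N). Iterate to a fixed point.

In S → c B -: B is followed by '-', add FIRST('-') \ {ε} = { '-' }

Taking the union: FOLLOW(B) = { '-' }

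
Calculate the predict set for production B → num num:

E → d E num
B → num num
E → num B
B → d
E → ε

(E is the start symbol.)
PREDICT(B → num num) = (FIRST(RHS) \ {ε}) ∪ (FOLLOW(B) if ε ∈ FIRST(RHS), i.e. RHS ⇒* ε)
FIRST(num num) = { 'num' }
ε ∉ FIRST(num num), so FOLLOW(B) is not added.
PREDICT(B → num num) = { 'num' }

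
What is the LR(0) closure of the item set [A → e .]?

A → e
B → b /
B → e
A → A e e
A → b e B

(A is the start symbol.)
To compute CLOSURE, for each item [A → α.Bβ] where B is a non-terminal, add [B → .γ] for all productions B → γ; repeat for the newly added items until nothing changes.

Start with: [A → e .]
The dot is at the end, so nothing is added.

CLOSURE = { [A → e .] }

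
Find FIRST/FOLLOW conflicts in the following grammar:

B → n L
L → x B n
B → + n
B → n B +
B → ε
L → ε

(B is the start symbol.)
A FIRST/FOLLOW conflict occurs when a non-terminal N has a nullable alternative N → β (β ⇒* ε) and another alternative N → α with FIRST(α) ∩ FOLLOW(N) ≠ ∅: on such a lookahead the parser cannot decide between expanding α and letting N vanish via β.

Nullable non-terminals: B, L.

B: nullable alternative(s) B → ε; FOLLOW(B) = { $, '+', 'n' }
  B → n L: FIRST \ {ε} = { 'n' } — overlaps FOLLOW(B) on { 'n' }: CONFLICT
  B → + n: FIRST \ {ε} = { '+' } — overlaps FOLLOW(B) on { '+' }: CONFLICT
  B → n B +: FIRST \ {ε} = { 'n' } — overlaps FOLLOW(B) on { 'n' }: CONFLICT
  B → ε: FIRST \ {ε} = { } — this is the only nullable alternative, skip

L: nullable alternative(s) L → ε; FOLLOW(L) = { $, '+', 'n' }
  L → x B n: FIRST \ {ε} = { 'x' } — disjoint from FOLLOW(L)
  L → ε: FIRST \ {ε} = { } — this is the only nullable alternative, skip

So the grammar has 3 FIRST/FOLLOW conflicts (marked CONFLICT above).

Answer: Yes. B → n L with FOLLOW(B) on { 'n' }; B → '+' n with FOLLOW(B) on { '+' }; B → n B '+' with FOLLOW(B) on { 'n' }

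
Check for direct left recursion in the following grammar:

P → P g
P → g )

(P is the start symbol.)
Yes, P is left-recursive

P → P g: LEFT RECURSIVE (starts with P)
P → g ): starts with g

The grammar has direct left recursion on: P.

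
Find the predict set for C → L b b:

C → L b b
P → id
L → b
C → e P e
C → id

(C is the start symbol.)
PREDICT(C → L b b) = (FIRST(RHS) \ {ε}) ∪ (FOLLOW(C) if ε ∈ FIRST(RHS), i.e. RHS ⇒* ε)
FIRST(L) = { 'b' }
FIRST(L b b) = { 'b' }
ε ∉ FIRST(L b b), so FOLLOW(C) is not added.
PREDICT(C → L b b) = { 'b' }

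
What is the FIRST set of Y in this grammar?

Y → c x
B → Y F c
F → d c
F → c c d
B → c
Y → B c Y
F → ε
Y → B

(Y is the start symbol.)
To compute FIRST(Y), examine every production with Y on the left-hand side, reading each right-hand side left to right until a non-nullable symbol is reached.

FIRST sets of the other non-terminals involved (by the same procedure, iterated to a fixed point):
  FIRST(B) = { 'c' }

From Y → c x:
  - c is a terminal: add 'c' and stop
From Y → B c Y:
  - B is a non-terminal: add FIRST(B) \ {ε} = { 'c' }
    B is not nullable, so stop
From Y → B:
  - B is a non-terminal: add FIRST(B) \ {ε} = { 'c' }
    B is not nullable, so stop

Collecting: FIRST(Y) = { 'c' }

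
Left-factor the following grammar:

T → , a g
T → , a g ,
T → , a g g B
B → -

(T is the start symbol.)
Left-factoring transforms A → αβ₁ | αβ₂ into A → αA' and A' → β₁ | β₂
(α is the longest common prefix among the alternatives). Repeat until
no nonterminal has two alternatives with a common prefix.

Round 1: T has alternatives sharing prefix ', a g'. Introduce T': T → , a g T'
  Add: T' → ε
  Add: T' → ,
  Add: T' → g B

No remaining common prefixes — done.

Resulting grammar:
T → , a g T'
T' → ε
T' → ,
T' → g B
B → -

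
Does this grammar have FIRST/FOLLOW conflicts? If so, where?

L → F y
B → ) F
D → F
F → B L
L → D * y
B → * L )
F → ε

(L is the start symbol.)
Yes. F → B L with FOLLOW(F) on { ')', '*' }

A FIRST/FOLLOW conflict occurs when a non-terminal N has a nullable alternative N → β (β ⇒* ε) and another alternative N → α with FIRST(α) ∩ FOLLOW(N) ≠ ∅: on such a lookahead the parser cannot decide between expanding α and letting N vanish via β.

Nullable non-terminals: D, F.
FIRST sets used below: FIRST(B) = { ')', '*' }
D has a nullable alternative but only one production, so nothing to check.

F: nullable alternative(s) F → ε; FOLLOW(F) = { ')', '*', 'y' }
  F → B L: FIRST \ {ε} = { ')', '*' } — overlaps FOLLOW(F) on { ')', '*' }: CONFLICT
  F → ε: FIRST \ {ε} = { } — this is the only nullable alternative, skip

B, L have no nullable alternative, so no FIRST/FOLLOW check is needed there.

So the grammar has 1 FIRST/FOLLOW conflict (marked CONFLICT above).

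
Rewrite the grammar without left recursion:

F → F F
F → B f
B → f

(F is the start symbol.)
F is directly left-recursive. The standard transformation for
  A → A α₁ | ... | A α_m | β₁ | ... | β_n
is
  A  → β₁ A' | ... | β_n A'
  A' → α₁ A' | ... | α_m A' | ε

F → B f becomes F → B f F'
F → F F becomes F' → F F'
Add F' → ε

Productions for other non-terminals are unchanged:
  B → f

Resulting grammar:
F → B f F'
F' → F F'
F' → ε
B → f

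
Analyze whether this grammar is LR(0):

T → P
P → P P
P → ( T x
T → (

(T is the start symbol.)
A grammar is LR(0) if no state in the canonical LR(0) collection has:
  - both a shift item (dot before a terminal) and a complete item (shift-reduce conflict), or
  - two or more complete items (reduce-reduce conflict; the accept item [T' → T .] counts as a complete item here).

Augment with T' → T and build the canonical LR(0) collection (I0 = CLOSURE({[T' → . T]}), then GOTO on every symbol after a dot until no new states appear). It has 8 states:
  I0: { [P → . ( T x], [P → . P P], [T → . (], [T → . P], [T' → . T] }  — shift
  I1: { [P → ( . T x], [P → . ( T x], [P → . P P], [T → ( .], [T → . (], [T → . P] }  — shift, reduce
  I2: { [P → . ( T x], [P → . P P], [P → P . P], [T → P .] }  — shift, reduce
  I3: { [T' → T .] }  — accept
  I4: { [P → ( . T x], [P → . ( T x], [P → . P P], [T → . (], [T → . P] }  — shift
  I5: { [P → . ( T x], [P → . P P], [P → P . P], [P → P P .] }  — shift, reduce
  I6: { [P → ( T . x] }  — shift
  I7: { [P → ( T x .] }  — reduce

Conflict in state I1:
  Shift-reduce conflict between [T → ( .] and [P → . ( T x]
So the grammar is NOT LR(0).

Answer: No. Shift-reduce conflict between [T → ( .] and [P → . ( T x]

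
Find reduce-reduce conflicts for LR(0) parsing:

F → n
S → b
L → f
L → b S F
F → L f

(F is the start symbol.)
A reduce-reduce conflict occurs when an LR(0) state has two complete items [A → α .] and [B → β .] — both call for a reduction, and with no lookahead the parser cannot choose between them.

Augment with F' → F and build the canonical LR(0) collection (I0 = CLOSURE({[F' → . F]}), then GOTO on every symbol after a dot until no new states appear). It has 10 states:
  I0: { [F → . L f], [F → . n], [F' → . F], [L → . b S F], [L → . f] }  — shift
  I1: { [F' → F .] }  — accept
  I2: { [F → L . f] }  — shift
  I3: { [L → b . S F], [S → . b] }  — shift
  I4: { [L → f .] }  — reduce
  I5: { [F → n .] }  — reduce
  I6: { [F → . L f], [F → . n], [L → . b S F], [L → . f], [L → b S . F] }  — shift
  I7: { [S → b .] }  — reduce
  I8: { [L → b S F .] }  — reduce
  I9: { [F → L f .] }  — reduce

No state contains more than one complete item.

Answer: No reduce-reduce conflicts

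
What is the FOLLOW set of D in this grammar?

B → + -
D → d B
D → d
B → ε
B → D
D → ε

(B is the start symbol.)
{ $ }

In B → D: D is at the end, add FOLLOW(B)

The FOLLOW sets referred to above (computed the same way, to a fixed point):
  FOLLOW(B) = { $ }

Taking the union: FOLLOW(D) = { $ }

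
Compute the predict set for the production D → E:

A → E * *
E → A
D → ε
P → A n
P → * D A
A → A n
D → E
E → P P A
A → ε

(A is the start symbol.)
{ '*', 'n' }

PREDICT(D → E) = (FIRST(RHS) \ {ε}) ∪ (FOLLOW(D) if ε ∈ FIRST(RHS), i.e. RHS ⇒* ε)
FIRST(E) = { '*', 'n', ε }
FIRST(E) = { '*', 'n', ε }
ε ∈ FIRST(E) (the right-hand side is nullable), so add FOLLOW(D) = { '*', 'n' }
PREDICT(D → E) = { '*', 'n' }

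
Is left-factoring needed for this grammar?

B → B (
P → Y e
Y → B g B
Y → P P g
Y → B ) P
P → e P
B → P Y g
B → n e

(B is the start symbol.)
Left-factoring is needed when two productions for the same non-terminal
share a common prefix on the right-hand side.

Productions for B:
  B → B (
  B → P Y g
  B → n e
Productions for P:
  P → Y e
  P → e P
Productions for Y:
  Y → B g B
  Y → P P g
  Y → B ) P

Found common prefix 'B' in productions for Y

Answer: Yes, Y has productions with common prefix 'B'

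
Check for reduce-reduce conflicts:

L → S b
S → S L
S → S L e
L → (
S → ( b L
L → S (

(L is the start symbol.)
Augment with L' → L and build the canonical LR(0) collection (I0 = CLOSURE({[L' → . L]}), then GOTO on every symbol after a dot until no new states appear). It has 10 states:
  I0: { [L → . (], [L → . S (], [L → . S b], [L' → . L], [S → . ( b L], [S → . S L e], [S → . S L] }  — shift
  I1: { [L → ( .], [S → ( . b L] }  — shift, reduce
  I2: { [L' → L .] }  — accept
  I3: { [L → . (], [L → . S (], [L → . S b], [L → S . (], [L → S . b], [S → . ( b L], [S → . S L e], [S → . S L], [S → S . L e], [S → S . L] }  — shift
  I4: { [L → ( .], [L → S ( .], [S → ( . b L] }  — shift, 2 reduces
  I5: { [S → S L . e], [S → S L .] }  — shift, reduce
  I6: { [L → S b .] }  — reduce
  I7: { [S → S L e .] }  — reduce
  I8: { [L → . (], [L → . S (], [L → . S b], [S → ( b . L], [S → . ( b L], [S → . S L e], [S → . S L] }  — shift
  I9: { [S → ( b L .] }  — reduce

I4 contains complete items [L → ( .], [L → S ( .] — reduce-reduce conflict.

Answer: Yes — I4: [L → ( .] vs [L → S ( .]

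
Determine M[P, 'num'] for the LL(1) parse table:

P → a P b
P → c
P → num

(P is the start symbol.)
P → num

To find M[P, 'num'], we find productions for P where 'num' is in the predict set (PREDICT(N → α) = (FIRST(α) \ {ε}) ∪ (FOLLOW(N) if α ⇒* ε)).

P → a P b: PREDICT = { 'a' }
P → c: PREDICT = { 'c' }
P → num: PREDICT = { 'num' }
  'num' is in predict set, so this production goes in M[P, 'num']

M[P, 'num'] = P → num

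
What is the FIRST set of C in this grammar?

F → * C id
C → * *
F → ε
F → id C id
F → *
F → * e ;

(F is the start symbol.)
To compute FIRST(C), examine every production with C on the left-hand side, reading each right-hand side left to right until a non-nullable symbol is reached.

From C → * *:
  - '*' is a terminal: add '*' and stop

Collecting: FIRST(C) = { '*' }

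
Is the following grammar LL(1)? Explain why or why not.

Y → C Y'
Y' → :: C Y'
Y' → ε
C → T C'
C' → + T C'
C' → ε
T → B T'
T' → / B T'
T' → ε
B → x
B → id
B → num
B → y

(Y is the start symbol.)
Yes, the grammar is LL(1).

A grammar is LL(1) if for each non-terminal N with multiple productions, the predict sets of those productions are pairwise disjoint, where PREDICT(N → α) = (FIRST(α) \ {ε}) ∪ (FOLLOW(N) if α ⇒* ε).

Relevant sets:
  FOLLOW(Y') = { $ }
  FOLLOW(C') = { $, '::' }
  FOLLOW(T') = { $, '+', '::' }

For Y':
  PREDICT(Y' → :: C Y') = { '::' }
  PREDICT(Y' → ε) = { $ }
For C':
  PREDICT(C' → '+' T C') = { '+' }
  PREDICT(C' → ε) = { $, '::' }
For T':
  PREDICT(T' → '/' B T') = { '/' }
  PREDICT(T' → ε) = { $, '+', '::' }
For B:
  PREDICT(B → x) = { 'x' }
  PREDICT(B → id) = { 'id' }
  PREDICT(B → num) = { 'num' }
  PREDICT(B → y) = { 'y' }
Y, C, T have a single production, so nothing to check there.

All predict sets are disjoint. The grammar IS LL(1).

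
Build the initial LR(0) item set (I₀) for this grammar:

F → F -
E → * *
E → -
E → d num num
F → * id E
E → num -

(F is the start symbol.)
{ [F → . * id E], [F → . F -], [F' → . F] }

First, augment the grammar with F' → F
I₀ = CLOSURE({ [F' → . F] }):
  [F' → . F] has the dot before F: add [F → . F -], [F → . * id E]
No further items can be added.

I₀ = { [F → . * id E], [F → . F -], [F' → . F] }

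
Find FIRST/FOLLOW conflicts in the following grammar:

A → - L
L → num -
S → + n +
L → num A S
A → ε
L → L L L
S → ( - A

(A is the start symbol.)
Nullable non-terminals: A.

A: nullable alternative(s) A → ε; FOLLOW(A) = { $, '(', '+', 'num' }
  A → - L: FIRST \ {ε} = { '-' } — disjoint from FOLLOW(A)
  A → ε: FIRST \ {ε} = { } — this is the only nullable alternative, skip

L, S have no nullable alternative, so no FIRST/FOLLOW check is needed there.

No FIRST/FOLLOW conflicts found.

Answer: No FIRST/FOLLOW conflicts.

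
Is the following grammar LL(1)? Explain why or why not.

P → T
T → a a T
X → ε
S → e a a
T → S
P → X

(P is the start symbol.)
A grammar is LL(1) if for each non-terminal N with multiple productions, the predict sets of those productions are pairwise disjoint, where PREDICT(N → α) = (FIRST(α) \ {ε}) ∪ (FOLLOW(N) if α ⇒* ε).

Relevant sets:
  FIRST(T) = { 'a', 'e' }
  FIRST(X) = { ε }
  FIRST(S) = { 'e' }
  FOLLOW(P) = { $ }

For P:
  PREDICT(P → T) = { 'a', 'e' }
  PREDICT(P → X) = { $ }
For T:
  PREDICT(T → a a T) = { 'a' }
  PREDICT(T → S) = { 'e' }
X, S have a single production, so nothing to check there.

All predict sets are disjoint. The grammar IS LL(1).

Answer: Yes, the grammar is LL(1).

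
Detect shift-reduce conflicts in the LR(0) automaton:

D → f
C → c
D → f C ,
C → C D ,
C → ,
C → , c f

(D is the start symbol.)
Yes — I2: [D → f .] vs [C → . ,]; I3: [C → , .] vs [C → , . c f]

Augment with D' → D and build the canonical LR(0) collection (I0 = CLOSURE({[D' → . D]}), then GOTO on every symbol after a dot until no new states appear). It has 11 states:
  I0: { [D → . f C ,], [D → . f], [D' → . D] }  — shift
  I1: { [D' → D .] }  — accept
  I2: { [C → . , c f], [C → . ,], [C → . C D ,], [C → . c], [D → f . C ,], [D → f .] }  — shift, reduce
  I3: { [C → , . c f], [C → , .] }  — shift, reduce
  I4: { [C → C . D ,], [D → . f C ,], [D → . f], [D → f C . ,] }  — shift
  I5: { [C → c .] }  — reduce
  I6: { [D → f C , .] }  — reduce
  I7: { [C → C D . ,] }  — shift
  I8: { [C → C D , .] }  — reduce
  I9: { [C → , c . f] }  — shift
  I10: { [C → , c f .] }  — reduce

I2 contains reduce item [D → f .] and shift items [C → . ,], [C → . , c f], [C → . c] — shift-reduce conflict.
I3 contains reduce item [C → , .] and shift item [C → , . c f] — shift-reduce conflict.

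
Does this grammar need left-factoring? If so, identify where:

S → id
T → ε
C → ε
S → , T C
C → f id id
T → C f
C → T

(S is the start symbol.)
No, left-factoring is not needed

Left-factoring is needed when two productions for the same non-terminal
share a common prefix on the right-hand side.

Productions for S:
  S → id
  S → , T C
Productions for T:
  T → ε
  T → C f
Productions for C:
  C → ε
  C → f id id
  C → T

No common prefixes found.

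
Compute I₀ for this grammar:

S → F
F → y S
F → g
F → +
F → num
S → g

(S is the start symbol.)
{ [F → . +], [F → . g], [F → . num], [F → . y S], [S → . F], [S → . g], [S' → . S] }

First, augment the grammar with S' → S
I₀ = CLOSURE({ [S' → . S] }):
  [S' → . S] has the dot before S: add [S → . F], [S → . g]
  [S → . F] has the dot before F: add [F → . y S], [F → . g], [F → . +], [F → . num]
No further items can be added.

I₀ = { [F → . +], [F → . g], [F → . num], [F → . y S], [S → . F], [S → . g], [S' → . S] }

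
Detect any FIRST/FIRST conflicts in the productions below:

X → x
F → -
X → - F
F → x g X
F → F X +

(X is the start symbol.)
A FIRST/FIRST conflict occurs when two productions N → α and N → β for the same non-terminal have FIRST(α) ∩ FIRST(β) ≠ ∅ (with ε ∈ FIRST of a nullable right-hand side, so two nullable alternatives also conflict).

FIRST sets of the non-terminals at (or reachable through a nullable prefix from) the front of some alternative:
  FIRST(F) = { '-', 'x' }

Productions for X:
  X → x: FIRST = { 'x' }
  X → - F: FIRST = { '-' }
Productions for F:
  F → -: FIRST = { '-' }
  F → x g X: FIRST = { 'x' }
  F → F X +: FIRST = { '-', 'x' }

Conflict for F: F → - and F → F X +
  Overlap: { '-' }
Conflict for F: F → x g X and F → F X +
  Overlap: { 'x' }

Answer: Yes. F → '-' / F → F X '+' on { '-' }; F → x g X / F → F X '+' on { 'x' }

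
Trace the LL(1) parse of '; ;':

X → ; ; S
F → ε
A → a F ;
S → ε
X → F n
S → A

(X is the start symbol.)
LL(1) parsing maintains a stack (initially the start symbol over $) and the input. At each step: if the stack top is a terminal, match it against the current input token; if it is a non-terminal N, replace it with the RHS of M[N, lookahead] (the unique production whose predict set contains the lookahead).

Stack is shown with the top on the left.

Stack    Input  Action
----------------------
X $      ; ; $  output X → ; ; S
; ; S $  ; ; $  match ';'
; S $    ; $    match ';'
S $      $      output S → ε
$        $      accept

The string is accepted.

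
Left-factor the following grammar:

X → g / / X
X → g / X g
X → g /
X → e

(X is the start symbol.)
Left-factoring transforms A → αβ₁ | αβ₂ into A → αA' and A' → β₁ | β₂
(α is the longest common prefix among the alternatives). Repeat until
no nonterminal has two alternatives with a common prefix.

Round 1: X has alternatives sharing prefix 'g /'. Introduce X': X → g / X'
  Add: X' → / X
  Add: X' → X g
  Add: X' → ε

No remaining common prefixes — done.

Resulting grammar:
X → g / X'
X' → / X
X' → X g
X' → ε
X → e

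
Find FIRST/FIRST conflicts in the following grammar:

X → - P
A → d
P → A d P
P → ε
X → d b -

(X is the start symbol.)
A FIRST/FIRST conflict occurs when two productions N → α and N → β for the same non-terminal have FIRST(α) ∩ FIRST(β) ≠ ∅ (with ε ∈ FIRST of a nullable right-hand side, so two nullable alternatives also conflict).

FIRST sets of the non-terminals at (or reachable through a nullable prefix from) the front of some alternative:
  FIRST(A) = { 'd' }

Productions for X:
  X → - P: FIRST = { '-' }
  X → d b -: FIRST = { 'd' }
Productions for P:
  P → A d P: FIRST = { 'd' }
  P → ε: FIRST = { ε }
A has only one production, so no FIRST/FIRST conflict is possible there.

All alternatives of each non-terminal have pairwise disjoint FIRST sets.

Answer: No FIRST/FIRST conflicts.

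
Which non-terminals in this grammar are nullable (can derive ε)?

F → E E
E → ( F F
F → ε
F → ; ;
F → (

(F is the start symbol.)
{ 'F' }

A non-terminal is nullable if it can derive ε (the empty string): either it has an ε-production, or it has a production whose right-hand side consists entirely of nullable non-terminals.

ε-productions: F → ε
So F is immediately nullable.
No further non-terminal can be added: every production for the remaining non-terminals contains a terminal or a non-nullable non-terminal.
Nullable = { 'F' }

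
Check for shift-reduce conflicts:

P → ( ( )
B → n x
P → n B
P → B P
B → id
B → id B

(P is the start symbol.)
Yes — I4: [B → id .] vs [B → . id]

A shift-reduce conflict occurs when an LR(0) state has both:
  - a complete (reduce) item [A → α .] (dot at the end), and
  - a shift item [B → β . c γ] (dot before a terminal).

Augment with P' → P and build the canonical LR(0) collection (I0 = CLOSURE({[P' → . P]}), then GOTO on every symbol after a dot until no new states appear). It has 13 states:
  I0: { [B → . id B], [B → . id], [B → . n x], [P → . ( ( )], [P → . B P], [P → . n B], [P' → . P] }  — shift
  I1: { [P → ( . ( )] }  — shift
  I2: { [B → . id B], [B → . id], [B → . n x], [P → . ( ( )], [P → . B P], [P → . n B], [P → B . P] }  — shift
  I3: { [P' → P .] }  — accept
  I4: { [B → . id B], [B → . id], [B → . n x], [B → id . B], [B → id .] }  — shift, reduce
  I5: { [B → . id B], [B → . id], [B → . n x], [B → n . x], [P → n . B] }  — shift
  I6: { [P → n B .] }  — reduce
  I7: { [B → n . x] }  — shift
  I8: { [B → n x .] }  — reduce
  I9: { [B → id B .] }  — reduce
  I10: { [P → B P .] }  — reduce
  I11: { [P → ( ( . )] }  — shift
  I12: { [P → ( ( ) .] }  — reduce

I4 contains reduce item [B → id .] and shift items [B → . id], [B → . id B], [B → . n x] — shift-reduce conflict.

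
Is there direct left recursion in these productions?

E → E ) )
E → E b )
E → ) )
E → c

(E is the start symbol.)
Direct left recursion occurs when N → N α for some non-terminal N (the right-hand side begins with the left-hand side itself).

E → E ) ): LEFT RECURSIVE (starts with E)
E → E b ): LEFT RECURSIVE (starts with E)
E → ) ): starts with ')'
E → c: starts with c

The grammar has direct left recursion on: E.

Answer: Yes, E is left-recursive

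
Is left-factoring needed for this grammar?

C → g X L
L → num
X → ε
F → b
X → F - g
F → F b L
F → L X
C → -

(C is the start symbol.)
No, left-factoring is not needed

Left-factoring is needed when two productions for the same non-terminal
share a common prefix on the right-hand side.

Productions for C:
  C → g X L
  C → -
Productions for X:
  X → ε
  X → F - g
Productions for F:
  F → b
  F → F b L
  F → L X

No common prefixes found.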